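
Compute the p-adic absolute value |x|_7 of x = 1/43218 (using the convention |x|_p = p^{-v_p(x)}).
|1/43218|_7 = 2401

Step 1 — compute v_7(x) by factoring powers of 7 out of the numerator and denominator: v_7(1/43218) = -4. Step 2 — apply |x|_p = p^{-v_p(x)} = 7^{4} = 2401.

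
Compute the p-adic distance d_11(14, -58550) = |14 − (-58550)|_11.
d_11(14, -58550) = 1/14641

Step 1 — x − y = 14 − (-58550) = 58564. Step 2 — v_11(58564) = 4 (factor: 58564 = (11^4 · 4); the sign does not affect v_p). Step 3 — |x − y|_11 = 11^{-4} = 1/14641.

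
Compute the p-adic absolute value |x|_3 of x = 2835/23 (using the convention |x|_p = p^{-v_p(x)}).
|2835/23|_3 = 1/81

Step 1 — compute v_3(x) by factoring powers of 3 out of the numerator and denominator: v_3(2835/23) = 4. Step 2 — apply |x|_p = p^{-v_p(x)} = 3^{-4} = 1/81.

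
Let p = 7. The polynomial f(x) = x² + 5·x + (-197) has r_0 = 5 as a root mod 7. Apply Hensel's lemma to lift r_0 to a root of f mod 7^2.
r_1 = 5 (mod 49)

Hensel: r_{i+1} = r_i − f(r_i)·(f′(r_i))^{-1} mod 7^{i+2}, f′(x) = 2x + 5. Iterate:
  r_0 = 5 (mod 7)
  r_1 = 5 (mod 49)
Final: r = 5 satisfies f(r) ≡ 0 mod 7^2.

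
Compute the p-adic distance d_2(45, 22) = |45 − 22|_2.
d_2(45, 22) = 1

Step 1 — x − y = 45 − 22 = 23. Step 2 — v_2(23) = 0 (factor: 23 = (2^0 · 23); the sign does not affect v_p). Step 3 — |x − y|_2 = 2^{0} = 1.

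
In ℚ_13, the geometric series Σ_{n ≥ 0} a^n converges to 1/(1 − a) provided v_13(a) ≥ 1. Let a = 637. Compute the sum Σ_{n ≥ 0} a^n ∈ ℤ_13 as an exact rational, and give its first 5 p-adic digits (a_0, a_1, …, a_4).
Σ a^n = 1/(1 − a) = -1/636;  first 5 digits = (1, 10, 12, 1, 6)

v_13(a) = 1 ≥ 1, so the series converges in ℤ_13 to 1/(1 − a) = 1/(1 − 637) = -1/636. Expand this rational in ℤ_13: compute digits iteratively via d_i = x_i mod 13, x_{i+1} = (x_i − d_i)/13. The first 5 digits are (1, 10, 12, 1, 6).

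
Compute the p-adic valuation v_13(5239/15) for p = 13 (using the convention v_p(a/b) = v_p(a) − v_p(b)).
v_13(5239/15) = 2

Factor powers of 13 from the numerator and denominator of the reduced fraction: 5239 = 13^2 · 31 and 15 = 13^0 · 15. Apply v_p(a/b) = v_p(a) − v_p(b): v_13(5239/15) = 2 − 0 = 2.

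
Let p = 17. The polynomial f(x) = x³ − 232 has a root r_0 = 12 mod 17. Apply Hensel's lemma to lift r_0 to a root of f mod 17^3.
r_2 = 913 (mod 4913)

Hensel: r_{i+1} = r_i − f(r_i)/f′(r_i) mod 17^{i+2}, where f′(x) = 3x². Iterate:
  r_0 = 12 (mod 17)
  r_1 = 46 (mod 289)
  r_2 = 913 (mod 4913)
Final: r = 913 with f(r) ≡ 0 mod 17^3.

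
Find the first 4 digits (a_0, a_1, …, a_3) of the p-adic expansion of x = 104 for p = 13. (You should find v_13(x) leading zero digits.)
(a_0, …, a_3) = (0, 8, 0, 0)

v_13(104) = 1, so a_0 = ... = a_0 = 0. Factor out: x = 13^1 · u with u = 8 a unit in ℤ_13. Expand u iteratively via a_{v+i} = u_i mod 13, u_{i+1} = (u_i − a_{v+i})/13:
  u_0 = 8;  a_1 = 8;  u_1 = (u_0 − 8)/13 = 0
  u_1 = 0;  a_2 = 0;  u_2 = (u_1 − 0)/13 = 0
  u_2 = 0;  a_3 = 0;  u_3 = (u_2 − 0)/13 = 0
Digits: (0, 8, 0, 0).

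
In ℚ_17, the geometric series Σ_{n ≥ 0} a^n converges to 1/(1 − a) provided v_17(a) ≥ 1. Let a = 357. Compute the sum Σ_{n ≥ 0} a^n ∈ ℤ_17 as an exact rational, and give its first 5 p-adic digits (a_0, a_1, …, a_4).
Σ a^n = 1/(1 − a) = -1/356;  first 5 digits = (1, 4, 0, 5, 3)

v_17(a) = 1 ≥ 1, so the series converges in ℤ_17 to 1/(1 − a) = 1/(1 − 357) = -1/356. Expand this rational in ℤ_17: compute digits iteratively via d_i = x_i mod 17, x_{i+1} = (x_i − d_i)/17. The first 5 digits are (1, 4, 0, 5, 3).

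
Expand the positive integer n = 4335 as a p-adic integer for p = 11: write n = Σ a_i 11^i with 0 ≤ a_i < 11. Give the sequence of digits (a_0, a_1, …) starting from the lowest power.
(a_0, a_1, …) = (1, 9, 2, 3)

Repeated division by 11 gives the digits low-to-high: 4335 = 1 + 9·11^1 + 2·11^2 + 3·11^3. Digit sequence: (1, 9, 2, 3).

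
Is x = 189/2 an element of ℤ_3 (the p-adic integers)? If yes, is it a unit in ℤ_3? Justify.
x ∈ ℤ_3 but not a unit; v_3(x) = 3 > 0

ℤ_3 = {x ∈ ℚ_3 : v_3(x) ≥ 0} and ℤ_3^× = {x ∈ ℤ_3 : v_3(x) = 0}. Here v_3(189/2) = v_3(num) − v_3(den) = 3; compare against these criteria.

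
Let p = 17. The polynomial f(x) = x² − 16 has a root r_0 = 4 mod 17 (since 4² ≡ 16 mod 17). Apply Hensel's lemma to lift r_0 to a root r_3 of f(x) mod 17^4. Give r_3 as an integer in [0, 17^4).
r_3 = 4 (mod 83521)

Hensel's recurrence: r_{i+1} = r_i − f(r_i)·(f′(r_i))^{-1} mod 17^{i+2}, with f′(x) = 2x. Iterate:
  r_0 = 4 (mod 17)
  r_1 = 4 (mod 289)
  r_2 = 4 (mod 4913)
  r_3 = 4 (mod 83521)
Final: r_3 = 4, and one checks f(r_3) ≡ 0 mod 17^4.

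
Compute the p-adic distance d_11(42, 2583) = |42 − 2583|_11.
d_11(42, 2583) = 1/121

Step 1 — x − y = 42 − 2583 = -2541. Step 2 — v_11(-2541) = 2 (factor: -2541 = −(11^2 · 21); the sign does not affect v_p). Step 3 — |x − y|_11 = 11^{-2} = 1/121.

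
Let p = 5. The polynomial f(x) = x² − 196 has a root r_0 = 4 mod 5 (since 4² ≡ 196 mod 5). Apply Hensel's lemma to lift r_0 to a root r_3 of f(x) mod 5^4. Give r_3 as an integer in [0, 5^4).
r_3 = 14 (mod 625)

Hensel's recurrence: r_{i+1} = r_i − f(r_i)·(f′(r_i))^{-1} mod 5^{i+2}, with f′(x) = 2x. Iterate:
  r_0 = 4 (mod 5)
  r_1 = 14 (mod 25)
  r_2 = 14 (mod 125)
  r_3 = 14 (mod 625)
Final: r_3 = 14, and one checks f(r_3) ≡ 0 mod 5^4.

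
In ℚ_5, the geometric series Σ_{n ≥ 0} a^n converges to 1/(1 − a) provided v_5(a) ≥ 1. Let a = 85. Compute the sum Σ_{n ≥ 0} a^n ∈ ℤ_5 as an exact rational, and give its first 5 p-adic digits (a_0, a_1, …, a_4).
Σ a^n = 1/(1 − a) = -1/84;  first 5 digits = (1, 2, 2, 1, 0)

v_5(a) = 1 ≥ 1, so the series converges in ℤ_5 to 1/(1 − a) = 1/(1 − 85) = -1/84. Expand this rational in ℤ_5: compute digits iteratively via d_i = x_i mod 5, x_{i+1} = (x_i − d_i)/5. The first 5 digits are (1, 2, 2, 1, 0).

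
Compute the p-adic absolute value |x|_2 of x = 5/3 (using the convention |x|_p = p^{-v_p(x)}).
|5/3|_2 = 1

Step 1 — compute v_2(x) by factoring powers of 2 out of the numerator and denominator: v_2(5/3) = 0. Step 2 — apply |x|_p = p^{-v_p(x)} = 2^{0} = 1.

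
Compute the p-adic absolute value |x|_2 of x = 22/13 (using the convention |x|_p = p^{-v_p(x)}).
|22/13|_2 = 1/2

Step 1 — compute v_2(x) by factoring powers of 2 out of the numerator and denominator: v_2(22/13) = 1. Step 2 — apply |x|_p = p^{-v_p(x)} = 2^{-1} = 1/2.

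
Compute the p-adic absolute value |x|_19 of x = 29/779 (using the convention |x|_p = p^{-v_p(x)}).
|29/779|_19 = 19

Step 1 — compute v_19(x) by factoring powers of 19 out of the numerator and denominator: v_19(29/779) = -1. Step 2 — apply |x|_p = p^{-v_p(x)} = 19^{1} = 19.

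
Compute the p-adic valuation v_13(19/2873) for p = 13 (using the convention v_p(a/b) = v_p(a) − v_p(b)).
v_13(19/2873) = -2

Factor powers of 13 from the numerator and denominator of the reduced fraction: 19 = 13^0 · 19 and 2873 = 13^2 · 17. Apply v_p(a/b) = v_p(a) − v_p(b): v_13(19/2873) = 0 − 2 = -2.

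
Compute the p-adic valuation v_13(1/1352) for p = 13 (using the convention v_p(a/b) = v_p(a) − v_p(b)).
v_13(1/1352) = -2

Factor powers of 13 from the numerator and denominator of the reduced fraction: 1 = 13^0 · 1 and 1352 = 13^2 · 8. Apply v_p(a/b) = v_p(a) − v_p(b): v_13(1/1352) = 0 − 2 = -2.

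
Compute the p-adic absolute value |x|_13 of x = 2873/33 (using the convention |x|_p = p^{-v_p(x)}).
|2873/33|_13 = 1/169

Step 1 — compute v_13(x) by factoring powers of 13 out of the numerator and denominator: v_13(2873/33) = 2. Step 2 — apply |x|_p = p^{-v_p(x)} = 13^{-2} = 1/169.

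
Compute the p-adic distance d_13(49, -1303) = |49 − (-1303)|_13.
d_13(49, -1303) = 1/169

Step 1 — x − y = 49 − (-1303) = 1352. Step 2 — v_13(1352) = 2 (factor: 1352 = (13^2 · 8); the sign does not affect v_p). Step 3 — |x − y|_13 = 13^{-2} = 1/169.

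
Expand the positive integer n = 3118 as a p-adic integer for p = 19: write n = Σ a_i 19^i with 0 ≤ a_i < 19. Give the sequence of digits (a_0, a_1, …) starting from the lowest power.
(a_0, a_1, …) = (2, 12, 8)

Repeated division by 19 gives the digits low-to-high: 3118 = 2 + 12·19^1 + 8·19^2. Digit sequence: (2, 12, 8).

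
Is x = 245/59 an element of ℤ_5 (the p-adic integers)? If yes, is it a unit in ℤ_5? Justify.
x ∈ ℤ_5 but not a unit; v_5(x) = 1 > 0

ℤ_5 = {x ∈ ℚ_5 : v_5(x) ≥ 0} and ℤ_5^× = {x ∈ ℤ_5 : v_5(x) = 0}. Here v_5(245/59) = v_5(num) − v_5(den) = 1; compare against these criteria.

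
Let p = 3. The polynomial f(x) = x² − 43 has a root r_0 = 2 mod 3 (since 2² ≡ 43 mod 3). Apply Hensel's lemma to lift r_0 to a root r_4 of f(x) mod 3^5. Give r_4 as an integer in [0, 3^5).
r_4 = 23 (mod 243)

Hensel's recurrence: r_{i+1} = r_i − f(r_i)·(f′(r_i))^{-1} mod 3^{i+2}, with f′(x) = 2x. Iterate:
  r_0 = 2 (mod 3)
  r_1 = 5 (mod 9)
  r_2 = 23 (mod 27)
  r_3 = 23 (mod 81)
  r_4 = 23 (mod 243)
Final: r_4 = 23, and one checks f(r_4) ≡ 0 mod 3^5.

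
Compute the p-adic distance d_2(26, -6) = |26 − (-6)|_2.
d_2(26, -6) = 1/32

Step 1 — x − y = 26 − (-6) = 32. Step 2 — v_2(32) = 5 (factor: 32 = (2^5 · 1); the sign does not affect v_p). Step 3 — |x − y|_2 = 2^{-5} = 1/32.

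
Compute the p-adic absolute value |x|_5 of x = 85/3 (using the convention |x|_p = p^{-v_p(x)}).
|85/3|_5 = 1/5

Step 1 — compute v_5(x) by factoring powers of 5 out of the numerator and denominator: v_5(85/3) = 1. Step 2 — apply |x|_p = p^{-v_p(x)} = 5^{-1} = 1/5.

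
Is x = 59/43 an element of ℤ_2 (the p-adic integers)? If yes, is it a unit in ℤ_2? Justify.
x ∈ ℤ_2^× (unit); v_2(x) = 0

ℤ_2 = {x ∈ ℚ_2 : v_2(x) ≥ 0} and ℤ_2^× = {x ∈ ℤ_2 : v_2(x) = 0}. Here v_2(59/43) = v_2(num) − v_2(den) = 0; compare against these criteria.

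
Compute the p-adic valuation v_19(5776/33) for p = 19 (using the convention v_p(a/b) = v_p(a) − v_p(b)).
v_19(5776/33) = 2

Factor powers of 19 from the numerator and denominator of the reduced fraction: 5776 = 19^2 · 16 and 33 = 19^0 · 33. Apply v_p(a/b) = v_p(a) − v_p(b): v_19(5776/33) = 2 − 0 = 2.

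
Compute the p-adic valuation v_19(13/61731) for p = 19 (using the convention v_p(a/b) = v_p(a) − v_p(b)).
v_19(13/61731) = -3

Factor powers of 19 from the numerator and denominator of the reduced fraction: 13 = 19^0 · 13 and 61731 = 19^3 · 9. Apply v_p(a/b) = v_p(a) − v_p(b): v_19(13/61731) = 0 − 3 = -3.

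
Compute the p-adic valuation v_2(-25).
v_2(-25) = 0

v_2(n) is the largest exponent k such that 2^k divides n. Factor out: -25 = -2^0 · 25. (Sign doesn't affect v_p.) So v_2(-25) = 0.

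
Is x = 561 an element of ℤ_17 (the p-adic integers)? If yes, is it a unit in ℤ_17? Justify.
x ∈ ℤ_17 but not a unit; v_17(x) = 1 > 0

ℤ_17 = {x ∈ ℚ_17 : v_17(x) ≥ 0} and ℤ_17^× = {x ∈ ℤ_17 : v_17(x) = 0}. Here v_17(561) = v_17(num) − v_17(den) = 1; compare against these criteria.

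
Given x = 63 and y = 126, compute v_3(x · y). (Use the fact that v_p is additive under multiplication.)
v_3(7938) = 4

v_p(x) = 2 (factor: 63 = 3^2 · 7); v_p(y) = 2 (factor: 126 = 3^2 · 14). Additivity: v_p(xy) = v_p(x) + v_p(y) = 2 + 2 = 4. (Direct check: xy = 7938 = 3^4 · (98).)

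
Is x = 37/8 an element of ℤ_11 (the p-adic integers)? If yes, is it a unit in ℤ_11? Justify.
x ∈ ℤ_11^× (unit); v_11(x) = 0

ℤ_11 = {x ∈ ℚ_11 : v_11(x) ≥ 0} and ℤ_11^× = {x ∈ ℤ_11 : v_11(x) = 0}. Here v_11(37/8) = v_11(num) − v_11(den) = 0; compare against these criteria.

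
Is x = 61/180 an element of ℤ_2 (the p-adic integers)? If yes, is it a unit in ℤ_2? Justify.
x ∉ ℤ_2 (v_2(x) = -2 < 0)

ℤ_2 = {x ∈ ℚ_2 : v_2(x) ≥ 0} and ℤ_2^× = {x ∈ ℤ_2 : v_2(x) = 0}. Here v_2(61/180) = v_2(num) − v_2(den) = -2; compare against these criteria.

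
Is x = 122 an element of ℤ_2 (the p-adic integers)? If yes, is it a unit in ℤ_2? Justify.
x ∈ ℤ_2 but not a unit; v_2(x) = 1 > 0

ℤ_2 = {x ∈ ℚ_2 : v_2(x) ≥ 0} and ℤ_2^× = {x ∈ ℤ_2 : v_2(x) = 0}. Here v_2(122) = v_2(num) − v_2(den) = 1; compare against these criteria.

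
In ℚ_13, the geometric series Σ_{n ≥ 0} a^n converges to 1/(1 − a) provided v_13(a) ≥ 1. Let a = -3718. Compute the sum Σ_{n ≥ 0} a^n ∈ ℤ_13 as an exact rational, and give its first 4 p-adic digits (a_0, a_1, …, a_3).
Σ a^n = 1/(1 − a) = 1/3719;  first 4 digits = (1, 0, 4, 11)

v_13(a) = 2 ≥ 1, so the series converges in ℤ_13 to 1/(1 − a) = 1/(1 − (-3718)) = 1/3719. Expand this rational in ℤ_13: compute digits iteratively via d_i = x_i mod 13, x_{i+1} = (x_i − d_i)/13. The first 4 digits are (1, 0, 4, 11).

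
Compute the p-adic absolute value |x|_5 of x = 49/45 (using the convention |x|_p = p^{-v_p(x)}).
|49/45|_5 = 5

Step 1 — compute v_5(x) by factoring powers of 5 out of the numerator and denominator: v_5(49/45) = -1. Step 2 — apply |x|_p = p^{-v_p(x)} = 5^{1} = 5.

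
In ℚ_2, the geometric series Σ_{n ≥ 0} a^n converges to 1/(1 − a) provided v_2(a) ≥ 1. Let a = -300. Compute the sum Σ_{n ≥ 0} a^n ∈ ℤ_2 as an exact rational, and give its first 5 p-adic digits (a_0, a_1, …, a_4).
Σ a^n = 1/(1 − a) = 1/301;  first 5 digits = (1, 0, 1, 0, 0)

v_2(a) = 2 ≥ 1, so the series converges in ℤ_2 to 1/(1 − a) = 1/(1 − (-300)) = 1/301. Expand this rational in ℤ_2: compute digits iteratively via d_i = x_i mod 2, x_{i+1} = (x_i − d_i)/2. The first 5 digits are (1, 0, 1, 0, 0).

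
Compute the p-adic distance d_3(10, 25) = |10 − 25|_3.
d_3(10, 25) = 1/3

Step 1 — x − y = 10 − 25 = -15. Step 2 — v_3(-15) = 1 (factor: -15 = −(3^1 · 5); the sign does not affect v_p). Step 3 — |x − y|_3 = 3^{-1} = 1/3.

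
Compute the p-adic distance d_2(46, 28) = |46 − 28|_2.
d_2(46, 28) = 1/2

Step 1 — x − y = 46 − 28 = 18. Step 2 — v_2(18) = 1 (factor: 18 = (2^1 · 9); the sign does not affect v_p). Step 3 — |x − y|_2 = 2^{-1} = 1/2.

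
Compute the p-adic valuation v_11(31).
v_11(31) = 0

v_11(n) is the largest exponent k such that 11^k divides n. Factor out: 31 = 11^0 · 31. (Sign doesn't affect v_p.) So v_11(31) = 0.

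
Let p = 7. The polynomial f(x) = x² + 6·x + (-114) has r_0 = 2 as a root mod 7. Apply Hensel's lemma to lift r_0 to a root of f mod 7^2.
r_1 = 2 (mod 49)

Hensel: r_{i+1} = r_i − f(r_i)·(f′(r_i))^{-1} mod 7^{i+2}, f′(x) = 2x + 6. Iterate:
  r_0 = 2 (mod 7)
  r_1 = 2 (mod 49)
Final: r = 2 satisfies f(r) ≡ 0 mod 7^2.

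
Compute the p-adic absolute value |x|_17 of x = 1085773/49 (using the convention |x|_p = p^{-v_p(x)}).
|1085773/49|_17 = 1/83521

Step 1 — compute v_17(x) by factoring powers of 17 out of the numerator and denominator: v_17(1085773/49) = 4. Step 2 — apply |x|_p = p^{-v_p(x)} = 17^{-4} = 1/83521.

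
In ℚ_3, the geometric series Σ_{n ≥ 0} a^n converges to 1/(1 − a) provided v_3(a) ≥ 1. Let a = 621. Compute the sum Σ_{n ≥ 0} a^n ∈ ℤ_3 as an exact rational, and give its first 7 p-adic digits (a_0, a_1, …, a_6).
Σ a^n = 1/(1 − a) = -1/620;  first 7 digits = (1, 0, 0, 2, 1, 2, 1)

v_3(a) = 3 ≥ 1, so the series converges in ℤ_3 to 1/(1 − a) = 1/(1 − 621) = -1/620. Expand this rational in ℤ_3: compute digits iteratively via d_i = x_i mod 3, x_{i+1} = (x_i − d_i)/3. The first 7 digits are (1, 0, 0, 2, 1, 2, 1).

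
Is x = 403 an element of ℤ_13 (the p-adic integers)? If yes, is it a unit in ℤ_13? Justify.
x ∈ ℤ_13 but not a unit; v_13(x) = 1 > 0

ℤ_13 = {x ∈ ℚ_13 : v_13(x) ≥ 0} and ℤ_13^× = {x ∈ ℤ_13 : v_13(x) = 0}. Here v_13(403) = v_13(num) − v_13(den) = 1; compare against these criteria.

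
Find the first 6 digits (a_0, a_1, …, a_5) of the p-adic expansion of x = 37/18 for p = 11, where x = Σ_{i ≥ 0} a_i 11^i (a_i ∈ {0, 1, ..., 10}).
(a_0, …, a_5) = (10, 6, 0, 3, 4, 10)

v_11(37/18) = 0 (numerator and denominator both coprime to 11), so x ∈ ℤ_11^×. Compute digits iteratively via a_i = x_i mod 11, x_{i+1} = (x_i − a_i)/11, with x_0 = x:
  x_0 = 37/18;  a_0 = 10;  x_1 = (x_0 − 10)/11 = -13/18
  x_1 = -13/18;  a_1 = 6;  x_2 = (x_1 − 6)/11 = -11/18
  x_2 = -11/18;  a_2 = 0;  x_3 = (x_2 − 0)/11 = -1/18
  x_3 = -1/18;  a_3 = 3;  x_4 = (x_3 − 3)/11 = -5/18
  x_4 = -5/18;  a_4 = 4;  x_5 = (x_4 − 4)/11 = -7/18
  x_5 = -7/18;  a_5 = 10;  x_6 = (x_5 − 10)/11 = -17/18
Digits: (10, 6, 0, 3, 4, 10).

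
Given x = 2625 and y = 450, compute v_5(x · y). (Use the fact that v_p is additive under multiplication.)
v_5(1181250) = 5

v_p(x) = 3 (factor: 2625 = 5^3 · 21); v_p(y) = 2 (factor: 450 = 5^2 · 18). Additivity: v_p(xy) = v_p(x) + v_p(y) = 3 + 2 = 5. (Direct check: xy = 1181250 = 5^5 · (378).)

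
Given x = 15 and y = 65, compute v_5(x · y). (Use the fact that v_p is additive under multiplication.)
v_5(975) = 2

v_p(x) = 1 (factor: 15 = 5^1 · 3); v_p(y) = 1 (factor: 65 = 5^1 · 13). Additivity: v_p(xy) = v_p(x) + v_p(y) = 1 + 1 = 2. (Direct check: xy = 975 = 5^2 · (39).)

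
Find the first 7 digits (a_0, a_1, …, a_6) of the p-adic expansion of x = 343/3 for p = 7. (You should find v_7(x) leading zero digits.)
(a_0, …, a_6) = (0, 0, 0, 5, 4, 4, 4)

v_7(343/3) = 3, so a_0 = ... = a_2 = 0. Factor out: x = 7^3 · u with u = 1/3 a unit in ℤ_7. Expand u iteratively via a_{v+i} = u_i mod 7, u_{i+1} = (u_i − a_{v+i})/7:
  u_0 = 1/3;  a_3 = 5;  u_1 = (u_0 − 5)/7 = -2/3
  u_1 = -2/3;  a_4 = 4;  u_2 = (u_1 − 4)/7 = -2/3
  u_2 = -2/3;  a_5 = 4;  u_3 = (u_2 − 4)/7 = -2/3
  u_3 = -2/3;  a_6 = 4;  u_4 = (u_3 − 4)/7 = -2/3
Digits: (0, 0, 0, 5, 4, 4, 4).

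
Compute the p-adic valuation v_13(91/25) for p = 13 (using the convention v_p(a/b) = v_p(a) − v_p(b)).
v_13(91/25) = 1

Factor powers of 13 from the numerator and denominator of the reduced fraction: 91 = 13^1 · 7 and 25 = 13^0 · 25. Apply v_p(a/b) = v_p(a) − v_p(b): v_13(91/25) = 1 − 0 = 1.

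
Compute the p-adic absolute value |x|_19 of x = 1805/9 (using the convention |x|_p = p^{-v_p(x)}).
|1805/9|_19 = 1/361

Step 1 — compute v_19(x) by factoring powers of 19 out of the numerator and denominator: v_19(1805/9) = 2. Step 2 — apply |x|_p = p^{-v_p(x)} = 19^{-2} = 1/361.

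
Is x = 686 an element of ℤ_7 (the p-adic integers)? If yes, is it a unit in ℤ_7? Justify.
x ∈ ℤ_7 but not a unit; v_7(x) = 3 > 0

ℤ_7 = {x ∈ ℚ_7 : v_7(x) ≥ 0} and ℤ_7^× = {x ∈ ℤ_7 : v_7(x) = 0}. Here v_7(686) = v_7(num) − v_7(den) = 3; compare against these criteria.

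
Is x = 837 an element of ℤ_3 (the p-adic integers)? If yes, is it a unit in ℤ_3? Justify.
x ∈ ℤ_3 but not a unit; v_3(x) = 3 > 0

ℤ_3 = {x ∈ ℚ_3 : v_3(x) ≥ 0} and ℤ_3^× = {x ∈ ℤ_3 : v_3(x) = 0}. Here v_3(837) = v_3(num) − v_3(den) = 3; compare against these criteria.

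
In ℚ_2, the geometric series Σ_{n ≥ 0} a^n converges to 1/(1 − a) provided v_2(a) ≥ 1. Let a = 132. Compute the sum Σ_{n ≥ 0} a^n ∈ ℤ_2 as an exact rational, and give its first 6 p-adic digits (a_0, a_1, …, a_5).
Σ a^n = 1/(1 − a) = -1/131;  first 6 digits = (1, 0, 1, 0, 1, 0)

v_2(a) = 2 ≥ 1, so the series converges in ℤ_2 to 1/(1 − a) = 1/(1 − 132) = -1/131. Expand this rational in ℤ_2: compute digits iteratively via d_i = x_i mod 2, x_{i+1} = (x_i − d_i)/2. The first 6 digits are (1, 0, 1, 0, 1, 0).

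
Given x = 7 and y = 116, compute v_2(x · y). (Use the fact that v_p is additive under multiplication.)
v_2(812) = 2

v_p(x) = 0 (factor: 7 = 2^0 · 7); v_p(y) = 2 (factor: 116 = 2^2 · 29). Additivity: v_p(xy) = v_p(x) + v_p(y) = 0 + 2 = 2. (Direct check: xy = 812 = 2^2 · (203).)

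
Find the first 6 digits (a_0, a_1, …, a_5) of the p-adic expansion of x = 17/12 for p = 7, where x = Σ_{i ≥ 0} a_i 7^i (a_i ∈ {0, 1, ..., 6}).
(a_0, …, a_5) = (2, 4, 0, 4, 0, 4)

v_7(17/12) = 0 (numerator and denominator both coprime to 7), so x ∈ ℤ_7^×. Compute digits iteratively via a_i = x_i mod 7, x_{i+1} = (x_i − a_i)/7, with x_0 = x:
  x_0 = 17/12;  a_0 = 2;  x_1 = (x_0 − 2)/7 = -1/12
  x_1 = -1/12;  a_1 = 4;  x_2 = (x_1 − 4)/7 = -7/12
  x_2 = -7/12;  a_2 = 0;  x_3 = (x_2 − 0)/7 = -1/12
  x_3 = -1/12;  a_3 = 4;  x_4 = (x_3 − 4)/7 = -7/12
  x_4 = -7/12;  a_4 = 0;  x_5 = (x_4 − 0)/7 = -1/12
  x_5 = -1/12;  a_5 = 4;  x_6 = (x_5 − 4)/7 = -7/12
Digits: (2, 4, 0, 4, 0, 4).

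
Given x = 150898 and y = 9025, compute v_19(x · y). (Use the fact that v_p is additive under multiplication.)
v_19(1361854450) = 5

v_p(x) = 3 (factor: 150898 = 19^3 · 22); v_p(y) = 2 (factor: 9025 = 19^2 · 25). Additivity: v_p(xy) = v_p(x) + v_p(y) = 3 + 2 = 5. (Direct check: xy = 1361854450 = 19^5 · (550).)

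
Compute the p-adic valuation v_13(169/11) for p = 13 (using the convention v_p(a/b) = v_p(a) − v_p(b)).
v_13(169/11) = 2

Factor powers of 13 from the numerator and denominator of the reduced fraction: 169 = 13^2 · 1 and 11 = 13^0 · 11. Apply v_p(a/b) = v_p(a) − v_p(b): v_13(169/11) = 2 − 0 = 2.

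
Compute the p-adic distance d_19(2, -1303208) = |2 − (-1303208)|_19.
d_19(2, -1303208) = 1/130321

Step 1 — x − y = 2 − (-1303208) = 1303210. Step 2 — v_19(1303210) = 4 (factor: 1303210 = (19^4 · 10); the sign does not affect v_p). Step 3 — |x − y|_19 = 19^{-4} = 1/130321.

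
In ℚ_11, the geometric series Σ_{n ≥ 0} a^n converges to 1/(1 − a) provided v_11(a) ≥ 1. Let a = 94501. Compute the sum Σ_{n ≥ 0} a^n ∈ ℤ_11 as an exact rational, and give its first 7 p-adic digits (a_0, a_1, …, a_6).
Σ a^n = 1/(1 − a) = -1/94500;  first 7 digits = (1, 0, 0, 5, 6, 0, 3)

v_11(a) = 3 ≥ 1, so the series converges in ℤ_11 to 1/(1 − a) = 1/(1 − 94501) = -1/94500. Expand this rational in ℤ_11: compute digits iteratively via d_i = x_i mod 11, x_{i+1} = (x_i − d_i)/11. The first 7 digits are (1, 0, 0, 5, 6, 0, 3).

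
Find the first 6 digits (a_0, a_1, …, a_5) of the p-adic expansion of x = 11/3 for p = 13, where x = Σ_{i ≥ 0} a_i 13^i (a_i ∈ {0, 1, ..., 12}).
(a_0, …, a_5) = (8, 4, 4, 4, 4, 4)

v_13(11/3) = 0 (numerator and denominator both coprime to 13), so x ∈ ℤ_13^×. Compute digits iteratively via a_i = x_i mod 13, x_{i+1} = (x_i − a_i)/13, with x_0 = x:
  x_0 = 11/3;  a_0 = 8;  x_1 = (x_0 − 8)/13 = -1/3
  x_1 = -1/3;  a_1 = 4;  x_2 = (x_1 − 4)/13 = -1/3
  x_2 = -1/3;  a_2 = 4;  x_3 = (x_2 − 4)/13 = -1/3
  x_3 = -1/3;  a_3 = 4;  x_4 = (x_3 − 4)/13 = -1/3
  x_4 = -1/3;  a_4 = 4;  x_5 = (x_4 − 4)/13 = -1/3
  x_5 = -1/3;  a_5 = 4;  x_6 = (x_5 − 4)/13 = -1/3
Digits: (8, 4, 4, 4, 4, 4).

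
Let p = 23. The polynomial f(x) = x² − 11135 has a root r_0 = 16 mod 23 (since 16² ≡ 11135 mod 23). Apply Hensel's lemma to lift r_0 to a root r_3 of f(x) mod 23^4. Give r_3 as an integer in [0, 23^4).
r_3 = 63588 (mod 279841)

Hensel's recurrence: r_{i+1} = r_i − f(r_i)·(f′(r_i))^{-1} mod 23^{i+2}, with f′(x) = 2x. Iterate:
  r_0 = 16 (mod 23)
  r_1 = 108 (mod 529)
  r_2 = 2753 (mod 12167)
  r_3 = 63588 (mod 279841)
Final: r_3 = 63588, and one checks f(r_3) ≡ 0 mod 23^4.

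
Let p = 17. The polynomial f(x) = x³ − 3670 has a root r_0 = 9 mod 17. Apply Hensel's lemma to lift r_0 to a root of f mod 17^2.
r_1 = 77 (mod 289)

Hensel: r_{i+1} = r_i − f(r_i)/f′(r_i) mod 17^{i+2}, where f′(x) = 3x². Iterate:
  r_0 = 9 (mod 17)
  r_1 = 77 (mod 289)
Final: r = 77 with f(r) ≡ 0 mod 17^2.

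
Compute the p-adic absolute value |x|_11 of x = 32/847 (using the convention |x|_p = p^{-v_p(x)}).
|32/847|_11 = 121

Step 1 — compute v_11(x) by factoring powers of 11 out of the numerator and denominator: v_11(32/847) = -2. Step 2 — apply |x|_p = p^{-v_p(x)} = 11^{2} = 121.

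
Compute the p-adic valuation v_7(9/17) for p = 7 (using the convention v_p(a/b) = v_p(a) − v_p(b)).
v_7(9/17) = 0

Factor powers of 7 from the numerator and denominator of the reduced fraction: 9 = 7^0 · 9 and 17 = 7^0 · 17. Apply v_p(a/b) = v_p(a) − v_p(b): v_7(9/17) = 0 − 0 = 0.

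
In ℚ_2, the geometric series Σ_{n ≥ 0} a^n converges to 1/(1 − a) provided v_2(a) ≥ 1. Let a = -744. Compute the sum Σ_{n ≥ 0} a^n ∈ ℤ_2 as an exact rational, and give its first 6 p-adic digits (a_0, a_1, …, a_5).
Σ a^n = 1/(1 − a) = 1/745;  first 6 digits = (1, 0, 0, 1, 1, 0)

v_2(a) = 3 ≥ 1, so the series converges in ℤ_2 to 1/(1 − a) = 1/(1 − (-744)) = 1/745. Expand this rational in ℤ_2: compute digits iteratively via d_i = x_i mod 2, x_{i+1} = (x_i − d_i)/2. The first 6 digits are (1, 0, 0, 1, 1, 0).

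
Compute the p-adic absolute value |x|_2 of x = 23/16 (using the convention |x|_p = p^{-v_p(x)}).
|23/16|_2 = 16

Step 1 — compute v_2(x) by factoring powers of 2 out of the numerator and denominator: v_2(23/16) = -4. Step 2 — apply |x|_p = p^{-v_p(x)} = 2^{4} = 16.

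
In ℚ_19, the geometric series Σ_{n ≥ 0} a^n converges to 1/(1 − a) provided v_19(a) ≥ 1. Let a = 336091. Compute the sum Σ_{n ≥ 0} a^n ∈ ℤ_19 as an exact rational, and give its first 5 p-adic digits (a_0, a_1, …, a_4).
Σ a^n = 1/(1 − a) = -1/336090;  first 5 digits = (1, 0, 0, 11, 2)

v_19(a) = 3 ≥ 1, so the series converges in ℤ_19 to 1/(1 − a) = 1/(1 − 336091) = -1/336090. Expand this rational in ℤ_19: compute digits iteratively via d_i = x_i mod 19, x_{i+1} = (x_i − d_i)/19. The first 5 digits are (1, 0, 0, 11, 2).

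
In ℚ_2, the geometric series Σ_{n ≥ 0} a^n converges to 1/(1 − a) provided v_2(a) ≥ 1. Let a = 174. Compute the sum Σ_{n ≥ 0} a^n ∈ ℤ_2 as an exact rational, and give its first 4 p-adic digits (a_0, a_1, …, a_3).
Σ a^n = 1/(1 − a) = -1/173;  first 4 digits = (1, 1, 0, 1)

v_2(a) = 1 ≥ 1, so the series converges in ℤ_2 to 1/(1 − a) = 1/(1 − 174) = -1/173. Expand this rational in ℤ_2: compute digits iteratively via d_i = x_i mod 2, x_{i+1} = (x_i − d_i)/2. The first 4 digits are (1, 1, 0, 1).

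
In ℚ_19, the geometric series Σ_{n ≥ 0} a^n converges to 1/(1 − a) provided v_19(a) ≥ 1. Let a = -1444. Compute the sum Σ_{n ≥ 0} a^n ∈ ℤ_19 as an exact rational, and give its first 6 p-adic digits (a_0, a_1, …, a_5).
Σ a^n = 1/(1 − a) = 1/1445;  first 6 digits = (1, 0, 15, 18, 15, 0)

v_19(a) = 2 ≥ 1, so the series converges in ℤ_19 to 1/(1 − a) = 1/(1 − (-1444)) = 1/1445. Expand this rational in ℤ_19: compute digits iteratively via d_i = x_i mod 19, x_{i+1} = (x_i − d_i)/19. The first 6 digits are (1, 0, 15, 18, 15, 0).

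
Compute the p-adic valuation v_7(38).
v_7(38) = 0

v_7(n) is the largest exponent k such that 7^k divides n. Factor out: 38 = 7^0 · 38. (Sign doesn't affect v_p.) So v_7(38) = 0.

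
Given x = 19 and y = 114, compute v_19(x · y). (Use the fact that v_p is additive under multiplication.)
v_19(2166) = 2

v_p(x) = 1 (factor: 19 = 19^1 · 1); v_p(y) = 1 (factor: 114 = 19^1 · 6). Additivity: v_p(xy) = v_p(x) + v_p(y) = 1 + 1 = 2. (Direct check: xy = 2166 = 19^2 · (6).)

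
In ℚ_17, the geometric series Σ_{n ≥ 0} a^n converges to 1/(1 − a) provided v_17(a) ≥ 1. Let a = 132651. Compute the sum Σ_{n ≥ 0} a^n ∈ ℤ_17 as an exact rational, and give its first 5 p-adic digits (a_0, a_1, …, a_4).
Σ a^n = 1/(1 − a) = -1/132650;  first 5 digits = (1, 0, 0, 10, 1)

v_17(a) = 3 ≥ 1, so the series converges in ℤ_17 to 1/(1 − a) = 1/(1 − 132651) = -1/132650. Expand this rational in ℤ_17: compute digits iteratively via d_i = x_i mod 17, x_{i+1} = (x_i − d_i)/17. The first 5 digits are (1, 0, 0, 10, 1).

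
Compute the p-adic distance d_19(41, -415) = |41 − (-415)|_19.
d_19(41, -415) = 1/19

Step 1 — x − y = 41 − (-415) = 456. Step 2 — v_19(456) = 1 (factor: 456 = (19^1 · 24); the sign does not affect v_p). Step 3 — |x − y|_19 = 19^{-1} = 1/19.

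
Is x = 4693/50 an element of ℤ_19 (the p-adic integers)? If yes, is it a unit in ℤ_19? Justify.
x ∈ ℤ_19 but not a unit; v_19(x) = 2 > 0

ℤ_19 = {x ∈ ℚ_19 : v_19(x) ≥ 0} and ℤ_19^× = {x ∈ ℤ_19 : v_19(x) = 0}. Here v_19(4693/50) = v_19(num) − v_19(den) = 2; compare against these criteria.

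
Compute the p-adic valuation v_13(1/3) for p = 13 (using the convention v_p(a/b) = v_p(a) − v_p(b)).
v_13(1/3) = 0

Factor powers of 13 from the numerator and denominator of the reduced fraction: 1 = 13^0 · 1 and 3 = 13^0 · 3. Apply v_p(a/b) = v_p(a) − v_p(b): v_13(1/3) = 0 − 0 = 0.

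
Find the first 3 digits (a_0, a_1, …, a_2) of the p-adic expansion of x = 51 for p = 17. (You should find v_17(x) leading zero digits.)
(a_0, …, a_2) = (0, 3, 0)

v_17(51) = 1, so a_0 = ... = a_0 = 0. Factor out: x = 17^1 · u with u = 3 a unit in ℤ_17. Expand u iteratively via a_{v+i} = u_i mod 17, u_{i+1} = (u_i − a_{v+i})/17:
  u_0 = 3;  a_1 = 3;  u_1 = (u_0 − 3)/17 = 0
  u_1 = 0;  a_2 = 0;  u_2 = (u_1 − 0)/17 = 0
Digits: (0, 3, 0).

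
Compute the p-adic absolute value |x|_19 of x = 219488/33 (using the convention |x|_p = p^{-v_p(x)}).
|219488/33|_19 = 1/6859

Step 1 — compute v_19(x) by factoring powers of 19 out of the numerator and denominator: v_19(219488/33) = 3. Step 2 — apply |x|_p = p^{-v_p(x)} = 19^{-3} = 1/6859.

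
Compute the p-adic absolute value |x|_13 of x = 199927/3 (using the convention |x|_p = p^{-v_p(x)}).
|199927/3|_13 = 1/28561

Step 1 — compute v_13(x) by factoring powers of 13 out of the numerator and denominator: v_13(199927/3) = 4. Step 2 — apply |x|_p = p^{-v_p(x)} = 13^{-4} = 1/28561.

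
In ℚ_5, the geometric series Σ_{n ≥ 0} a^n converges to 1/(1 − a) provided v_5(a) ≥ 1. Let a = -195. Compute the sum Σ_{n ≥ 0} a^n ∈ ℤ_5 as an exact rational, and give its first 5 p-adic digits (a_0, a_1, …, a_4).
Σ a^n = 1/(1 − a) = 1/196;  first 5 digits = (1, 1, 3, 3, 2)

v_5(a) = 1 ≥ 1, so the series converges in ℤ_5 to 1/(1 − a) = 1/(1 − (-195)) = 1/196. Expand this rational in ℤ_5: compute digits iteratively via d_i = x_i mod 5, x_{i+1} = (x_i − d_i)/5. The first 5 digits are (1, 1, 3, 3, 2).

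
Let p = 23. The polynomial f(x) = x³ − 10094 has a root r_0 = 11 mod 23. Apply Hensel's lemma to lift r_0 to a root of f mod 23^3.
r_2 = 5876 (mod 12167)

Hensel: r_{i+1} = r_i − f(r_i)/f′(r_i) mod 23^{i+2}, where f′(x) = 3x². Iterate:
  r_0 = 11 (mod 23)
  r_1 = 57 (mod 529)
  r_2 = 5876 (mod 12167)
Final: r = 5876 with f(r) ≡ 0 mod 23^3.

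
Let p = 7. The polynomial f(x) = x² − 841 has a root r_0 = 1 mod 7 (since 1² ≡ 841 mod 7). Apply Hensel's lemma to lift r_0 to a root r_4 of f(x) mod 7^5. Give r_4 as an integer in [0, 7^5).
r_4 = 29 (mod 16807)

Hensel's recurrence: r_{i+1} = r_i − f(r_i)·(f′(r_i))^{-1} mod 7^{i+2}, with f′(x) = 2x. Iterate:
  r_0 = 1 (mod 7)
  r_1 = 29 (mod 49)
  r_2 = 29 (mod 343)
  r_3 = 29 (mod 2401)
  r_4 = 29 (mod 16807)
Final: r_4 = 29, and one checks f(r_4) ≡ 0 mod 7^5.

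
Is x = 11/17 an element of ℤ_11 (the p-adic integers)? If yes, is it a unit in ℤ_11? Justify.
x ∈ ℤ_11 but not a unit; v_11(x) = 1 > 0

ℤ_11 = {x ∈ ℚ_11 : v_11(x) ≥ 0} and ℤ_11^× = {x ∈ ℤ_11 : v_11(x) = 0}. Here v_11(11/17) = v_11(num) − v_11(den) = 1; compare against these criteria.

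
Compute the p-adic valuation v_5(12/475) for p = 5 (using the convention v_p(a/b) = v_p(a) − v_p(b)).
v_5(12/475) = -2

Factor powers of 5 from the numerator and denominator of the reduced fraction: 12 = 5^0 · 12 and 475 = 5^2 · 19. Apply v_p(a/b) = v_p(a) − v_p(b): v_5(12/475) = 0 − 2 = -2.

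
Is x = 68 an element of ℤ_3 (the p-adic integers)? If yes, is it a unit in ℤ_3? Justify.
x ∈ ℤ_3^× (unit); v_3(x) = 0

ℤ_3 = {x ∈ ℚ_3 : v_3(x) ≥ 0} and ℤ_3^× = {x ∈ ℤ_3 : v_3(x) = 0}. Here v_3(68) = v_3(num) − v_3(den) = 0; compare against these criteria.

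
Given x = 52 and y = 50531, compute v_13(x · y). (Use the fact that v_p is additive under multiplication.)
v_13(2627612) = 4

v_p(x) = 1 (factor: 52 = 13^1 · 4); v_p(y) = 3 (factor: 50531 = 13^3 · 23). Additivity: v_p(xy) = v_p(x) + v_p(y) = 1 + 3 = 4. (Direct check: xy = 2627612 = 13^4 · (92).)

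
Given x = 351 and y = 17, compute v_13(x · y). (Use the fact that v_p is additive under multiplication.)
v_13(5967) = 1

v_p(x) = 1 (factor: 351 = 13^1 · 27); v_p(y) = 0 (factor: 17 = 13^0 · 17). Additivity: v_p(xy) = v_p(x) + v_p(y) = 1 + 0 = 1. (Direct check: xy = 5967 = 13^1 · (459).)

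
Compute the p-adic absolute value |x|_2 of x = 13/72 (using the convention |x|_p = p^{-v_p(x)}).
|13/72|_2 = 8

Step 1 — compute v_2(x) by factoring powers of 2 out of the numerator and denominator: v_2(13/72) = -3. Step 2 — apply |x|_p = p^{-v_p(x)} = 2^{3} = 8.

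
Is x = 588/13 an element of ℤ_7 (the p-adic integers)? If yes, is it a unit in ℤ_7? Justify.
x ∈ ℤ_7 but not a unit; v_7(x) = 2 > 0

ℤ_7 = {x ∈ ℚ_7 : v_7(x) ≥ 0} and ℤ_7^× = {x ∈ ℤ_7 : v_7(x) = 0}. Here v_7(588/13) = v_7(num) − v_7(den) = 2; compare against these criteria.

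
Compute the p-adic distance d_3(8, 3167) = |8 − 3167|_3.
d_3(8, 3167) = 1/243

Step 1 — x − y = 8 − 3167 = -3159. Step 2 — v_3(-3159) = 5 (factor: -3159 = −(3^5 · 13); the sign does not affect v_p). Step 3 — |x − y|_3 = 3^{-5} = 1/243.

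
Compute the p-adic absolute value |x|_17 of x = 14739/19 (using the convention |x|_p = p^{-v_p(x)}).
|14739/19|_17 = 1/4913

Step 1 — compute v_17(x) by factoring powers of 17 out of the numerator and denominator: v_17(14739/19) = 3. Step 2 — apply |x|_p = p^{-v_p(x)} = 17^{-3} = 1/4913.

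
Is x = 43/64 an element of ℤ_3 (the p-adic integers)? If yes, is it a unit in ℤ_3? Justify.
x ∈ ℤ_3^× (unit); v_3(x) = 0

ℤ_3 = {x ∈ ℚ_3 : v_3(x) ≥ 0} and ℤ_3^× = {x ∈ ℤ_3 : v_3(x) = 0}. Here v_3(43/64) = v_3(num) − v_3(den) = 0; compare against these criteria.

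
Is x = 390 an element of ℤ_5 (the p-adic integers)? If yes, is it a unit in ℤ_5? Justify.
x ∈ ℤ_5 but not a unit; v_5(x) = 1 > 0

ℤ_5 = {x ∈ ℚ_5 : v_5(x) ≥ 0} and ℤ_5^× = {x ∈ ℤ_5 : v_5(x) = 0}. Here v_5(390) = v_5(num) − v_5(den) = 1; compare against these criteria.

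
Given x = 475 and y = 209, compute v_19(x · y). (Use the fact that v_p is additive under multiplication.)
v_19(99275) = 2

v_p(x) = 1 (factor: 475 = 19^1 · 25); v_p(y) = 1 (factor: 209 = 19^1 · 11). Additivity: v_p(xy) = v_p(x) + v_p(y) = 1 + 1 = 2. (Direct check: xy = 99275 = 19^2 · (275).)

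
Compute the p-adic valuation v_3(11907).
v_3(11907) = 5

v_3(n) is the largest exponent k such that 3^k divides n. Factor out: 11907 = 3^5 · 49. (Sign doesn't affect v_p.) So v_3(11907) = 5.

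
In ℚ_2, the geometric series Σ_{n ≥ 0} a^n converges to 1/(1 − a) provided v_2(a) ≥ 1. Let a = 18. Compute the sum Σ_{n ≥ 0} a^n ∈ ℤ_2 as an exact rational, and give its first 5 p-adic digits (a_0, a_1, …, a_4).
Σ a^n = 1/(1 − a) = -1/17;  first 5 digits = (1, 1, 1, 1, 0)

v_2(a) = 1 ≥ 1, so the series converges in ℤ_2 to 1/(1 − a) = 1/(1 − 18) = -1/17. Expand this rational in ℤ_2: compute digits iteratively via d_i = x_i mod 2, x_{i+1} = (x_i − d_i)/2. The first 5 digits are (1, 1, 1, 1, 0).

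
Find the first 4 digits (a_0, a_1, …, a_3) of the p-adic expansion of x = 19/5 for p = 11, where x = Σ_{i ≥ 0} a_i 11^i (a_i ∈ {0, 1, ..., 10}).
(a_0, …, a_3) = (6, 2, 2, 2)

v_11(19/5) = 0 (numerator and denominator both coprime to 11), so x ∈ ℤ_11^×. Compute digits iteratively via a_i = x_i mod 11, x_{i+1} = (x_i − a_i)/11, with x_0 = x:
  x_0 = 19/5;  a_0 = 6;  x_1 = (x_0 − 6)/11 = -1/5
  x_1 = -1/5;  a_1 = 2;  x_2 = (x_1 − 2)/11 = -1/5
  x_2 = -1/5;  a_2 = 2;  x_3 = (x_2 − 2)/11 = -1/5
  x_3 = -1/5;  a_3 = 2;  x_4 = (x_3 − 2)/11 = -1/5
Digits: (6, 2, 2, 2).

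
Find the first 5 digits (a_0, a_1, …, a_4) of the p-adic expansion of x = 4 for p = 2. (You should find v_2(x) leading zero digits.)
(a_0, …, a_4) = (0, 0, 1, 0, 0)

v_2(4) = 2, so a_0 = ... = a_1 = 0. Factor out: x = 2^2 · u with u = 1 a unit in ℤ_2. Expand u iteratively via a_{v+i} = u_i mod 2, u_{i+1} = (u_i − a_{v+i})/2:
  u_0 = 1;  a_2 = 1;  u_1 = (u_0 − 1)/2 = 0
  u_1 = 0;  a_3 = 0;  u_2 = (u_1 − 0)/2 = 0
  u_2 = 0;  a_4 = 0;  u_3 = (u_2 − 0)/2 = 0
Digits: (0, 0, 1, 0, 0).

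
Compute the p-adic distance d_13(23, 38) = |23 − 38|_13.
d_13(23, 38) = 1

Step 1 — x − y = 23 − 38 = -15. Step 2 — v_13(-15) = 0 (factor: -15 = −(13^0 · 15); the sign does not affect v_p). Step 3 — |x − y|_13 = 13^{0} = 1.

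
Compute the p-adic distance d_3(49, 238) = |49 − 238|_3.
d_3(49, 238) = 1/27

Step 1 — x − y = 49 − 238 = -189. Step 2 — v_3(-189) = 3 (factor: -189 = −(3^3 · 7); the sign does not affect v_p). Step 3 — |x − y|_3 = 3^{-3} = 1/27.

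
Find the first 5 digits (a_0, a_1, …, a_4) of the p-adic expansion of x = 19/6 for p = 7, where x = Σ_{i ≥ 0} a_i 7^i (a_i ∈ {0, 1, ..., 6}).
(a_0, …, a_4) = (2, 6, 5, 5, 5)

v_7(19/6) = 0 (numerator and denominator both coprime to 7), so x ∈ ℤ_7^×. Compute digits iteratively via a_i = x_i mod 7, x_{i+1} = (x_i − a_i)/7, with x_0 = x:
  x_0 = 19/6;  a_0 = 2;  x_1 = (x_0 − 2)/7 = 1/6
  x_1 = 1/6;  a_1 = 6;  x_2 = (x_1 − 6)/7 = -5/6
  x_2 = -5/6;  a_2 = 5;  x_3 = (x_2 − 5)/7 = -5/6
  x_3 = -5/6;  a_3 = 5;  x_4 = (x_3 − 5)/7 = -5/6
  x_4 = -5/6;  a_4 = 5;  x_5 = (x_4 − 5)/7 = -5/6
Digits: (2, 6, 5, 5, 5).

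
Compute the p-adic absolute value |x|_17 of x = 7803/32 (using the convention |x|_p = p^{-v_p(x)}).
|7803/32|_17 = 1/289

Step 1 — compute v_17(x) by factoring powers of 17 out of the numerator and denominator: v_17(7803/32) = 2. Step 2 — apply |x|_p = p^{-v_p(x)} = 17^{-2} = 1/289.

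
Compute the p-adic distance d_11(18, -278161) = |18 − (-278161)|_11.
d_11(18, -278161) = 1/14641

Step 1 — x − y = 18 − (-278161) = 278179. Step 2 — v_11(278179) = 4 (factor: 278179 = (11^4 · 19); the sign does not affect v_p). Step 3 — |x − y|_11 = 11^{-4} = 1/14641.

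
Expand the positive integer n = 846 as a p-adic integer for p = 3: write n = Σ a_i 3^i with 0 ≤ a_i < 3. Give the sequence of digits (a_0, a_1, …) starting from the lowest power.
(a_0, a_1, …) = (0, 0, 1, 1, 1, 0, 1)

Repeated division by 3 gives the digits low-to-high: 846 = 1·3^2 + 1·3^3 + 1·3^4 + 1·3^6. Digit sequence: (0, 0, 1, 1, 1, 0, 1).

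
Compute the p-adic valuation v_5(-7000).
v_5(-7000) = 3

v_5(n) is the largest exponent k such that 5^k divides n. Factor out: -7000 = -5^3 · 56. (Sign doesn't affect v_p.) So v_5(-7000) = 3.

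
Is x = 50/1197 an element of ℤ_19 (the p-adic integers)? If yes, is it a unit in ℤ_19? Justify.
x ∉ ℤ_19 (v_19(x) = -1 < 0)

ℤ_19 = {x ∈ ℚ_19 : v_19(x) ≥ 0} and ℤ_19^× = {x ∈ ℤ_19 : v_19(x) = 0}. Here v_19(50/1197) = v_19(num) − v_19(den) = -1; compare against these criteria.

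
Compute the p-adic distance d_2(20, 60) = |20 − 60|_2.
d_2(20, 60) = 1/8

Step 1 — x − y = 20 − 60 = -40. Step 2 — v_2(-40) = 3 (factor: -40 = −(2^3 · 5); the sign does not affect v_p). Step 3 — |x − y|_2 = 2^{-3} = 1/8.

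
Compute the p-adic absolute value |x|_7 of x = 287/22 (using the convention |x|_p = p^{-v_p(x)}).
|287/22|_7 = 1/7

Step 1 — compute v_7(x) by factoring powers of 7 out of the numerator and denominator: v_7(287/22) = 1. Step 2 — apply |x|_p = p^{-v_p(x)} = 7^{-1} = 1/7.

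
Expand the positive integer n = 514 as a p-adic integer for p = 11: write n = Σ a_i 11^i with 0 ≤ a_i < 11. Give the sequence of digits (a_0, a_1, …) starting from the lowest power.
(a_0, a_1, …) = (8, 2, 4)

Repeated division by 11 gives the digits low-to-high: 514 = 8 + 2·11^1 + 4·11^2. Digit sequence: (8, 2, 4).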